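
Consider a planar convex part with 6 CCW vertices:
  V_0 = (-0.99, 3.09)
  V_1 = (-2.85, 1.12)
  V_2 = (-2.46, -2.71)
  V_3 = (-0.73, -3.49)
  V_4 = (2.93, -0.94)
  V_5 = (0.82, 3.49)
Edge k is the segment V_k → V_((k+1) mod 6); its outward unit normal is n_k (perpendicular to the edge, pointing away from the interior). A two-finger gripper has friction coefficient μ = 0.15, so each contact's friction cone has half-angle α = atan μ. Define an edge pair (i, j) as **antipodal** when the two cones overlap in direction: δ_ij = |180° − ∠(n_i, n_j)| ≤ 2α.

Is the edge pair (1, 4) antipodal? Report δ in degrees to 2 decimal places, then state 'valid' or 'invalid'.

δ = 19.65°, invalid

α = atan 0.15 = 8.53°;  2α = 17.06°
edge 1: e_1 = (+0.39, -3.83);  n_1 = (-0.9949, -0.1013)
edge 4: e_4 = (-2.11, +4.43);  n_4 = (+0.9028, +0.4300)
∠(n_1, n_4) = 160.35°
δ = |180° − 160.35°| = 19.65°
19.65° > 2α = 17.06°  →  invalid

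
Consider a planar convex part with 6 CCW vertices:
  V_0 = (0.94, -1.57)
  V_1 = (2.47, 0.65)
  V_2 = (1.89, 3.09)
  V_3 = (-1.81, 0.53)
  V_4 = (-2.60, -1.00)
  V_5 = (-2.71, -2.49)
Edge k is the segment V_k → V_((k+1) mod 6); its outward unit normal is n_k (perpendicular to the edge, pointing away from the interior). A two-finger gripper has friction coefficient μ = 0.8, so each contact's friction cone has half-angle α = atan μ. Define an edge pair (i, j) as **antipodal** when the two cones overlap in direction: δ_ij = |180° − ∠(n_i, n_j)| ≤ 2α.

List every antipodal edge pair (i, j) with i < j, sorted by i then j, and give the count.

count = 9; pairs: (0,2), (0,3), (0,4), (1,2), (1,3), (1,4), (2,5), (3,5), (4,5)

α = atan 0.8 = 38.66°;  2α = 77.32°
n_0 = (+0.8234, -0.5675)
n_1 = (+0.9729, +0.2313)
n_2 = (-0.5690, +0.8224)
n_3 = (-0.8885, +0.4588)
n_4 = (-0.9973, +0.0736)
n_5 = (+0.2444, -0.9697)
  (0,1): δ = 132.05°  ·
  (0,2): δ = 20.75°  ✓
  (0,3): δ = 7.27°  ✓
  (0,4): δ = 30.35°  ✓
  (0,5): δ = 138.72°  ·
  (1,2): δ = 68.69°  ✓
  (1,3): δ = 40.68°  ✓
  (1,4): δ = 17.59°  ✓
  (1,5): δ = 90.78°  ·
  (2,3): δ = 151.99°  ·
  (2,4): δ = 128.90°  ·
  (2,5): δ = 20.53°  ✓
  (3,4): δ = 156.91°  ·
  (3,5): δ = 48.54°  ✓
  (4,5): δ = 71.63°  ✓
antipodal pairs: 9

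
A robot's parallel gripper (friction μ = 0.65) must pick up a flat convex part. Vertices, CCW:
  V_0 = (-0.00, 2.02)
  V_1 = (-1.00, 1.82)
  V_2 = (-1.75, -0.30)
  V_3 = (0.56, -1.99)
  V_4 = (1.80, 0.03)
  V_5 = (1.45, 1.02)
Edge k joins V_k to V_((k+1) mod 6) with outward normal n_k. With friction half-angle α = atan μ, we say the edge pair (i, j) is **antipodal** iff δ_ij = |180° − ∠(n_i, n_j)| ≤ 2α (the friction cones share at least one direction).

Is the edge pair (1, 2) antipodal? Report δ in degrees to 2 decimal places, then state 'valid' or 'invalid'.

δ = 106.71°, invalid

α = atan 0.65 = 33.02°;  2α = 66.05°
edge 1: e_1 = (-0.75, -2.12);  n_1 = (-0.9427, +0.3335)
edge 2: e_2 = (+2.31, -1.69);  n_2 = (-0.5905, -0.8071)
∠(n_1, n_2) = 73.29°
δ = |180° − 73.29°| = 106.71°
106.71° > 2α = 66.05°  →  invalid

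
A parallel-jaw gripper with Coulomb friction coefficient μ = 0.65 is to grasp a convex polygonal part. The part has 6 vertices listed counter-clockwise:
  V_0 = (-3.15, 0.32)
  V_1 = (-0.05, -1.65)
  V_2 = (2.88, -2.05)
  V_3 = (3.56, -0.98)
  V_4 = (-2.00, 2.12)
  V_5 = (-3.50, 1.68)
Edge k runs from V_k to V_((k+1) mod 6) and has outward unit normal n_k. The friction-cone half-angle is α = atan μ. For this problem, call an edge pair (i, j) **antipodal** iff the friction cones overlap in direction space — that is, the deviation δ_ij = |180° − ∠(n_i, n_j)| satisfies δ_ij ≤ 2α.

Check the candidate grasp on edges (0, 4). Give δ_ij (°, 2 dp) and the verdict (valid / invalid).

δ = 48.78°, valid

α = atan 0.65 = 33.02°;  2α = 66.05°
edge 0: e_0 = (+3.10, -1.97);  n_0 = (-0.5363, -0.8440)
edge 4: e_4 = (-1.50, -0.44);  n_4 = (-0.2815, +0.9596)
∠(n_0, n_4) = 131.22°
δ = |180° − 131.22°| = 48.78°
48.78° ≤ 2α = 66.05°  →  valid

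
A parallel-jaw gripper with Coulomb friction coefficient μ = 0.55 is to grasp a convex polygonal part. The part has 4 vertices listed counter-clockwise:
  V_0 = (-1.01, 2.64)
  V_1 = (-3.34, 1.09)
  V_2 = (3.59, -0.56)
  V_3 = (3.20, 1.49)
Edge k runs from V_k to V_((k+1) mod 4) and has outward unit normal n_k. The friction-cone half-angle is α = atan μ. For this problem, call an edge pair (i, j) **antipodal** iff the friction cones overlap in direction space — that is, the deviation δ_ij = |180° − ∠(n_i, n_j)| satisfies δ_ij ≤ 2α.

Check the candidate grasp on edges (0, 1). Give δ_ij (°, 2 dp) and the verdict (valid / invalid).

α = atan 0.55 = 28.81°;  2α = 57.62°
edge 0: e_0 = (-2.33, -1.55);  n_0 = (-0.5539, +0.8326)
edge 1: e_1 = (+6.93, -1.65);  n_1 = (-0.2316, -0.9728)
∠(n_0, n_1) = 132.97°
δ = |180° − 132.97°| = 47.03°
47.03° ≤ 2α = 57.62°  →  valid

δ = 47.03°, valid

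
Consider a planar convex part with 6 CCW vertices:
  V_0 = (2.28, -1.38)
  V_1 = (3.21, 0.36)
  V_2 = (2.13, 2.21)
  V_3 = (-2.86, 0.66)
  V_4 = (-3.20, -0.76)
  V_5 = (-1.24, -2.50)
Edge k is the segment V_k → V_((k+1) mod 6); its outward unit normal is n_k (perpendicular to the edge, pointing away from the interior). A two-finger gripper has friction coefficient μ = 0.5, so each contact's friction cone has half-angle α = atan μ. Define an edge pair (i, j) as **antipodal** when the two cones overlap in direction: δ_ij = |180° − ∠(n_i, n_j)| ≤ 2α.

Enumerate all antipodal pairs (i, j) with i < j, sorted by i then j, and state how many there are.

α = atan 0.5 = 26.57°;  2α = 53.13°
n_0 = (+0.8819, -0.4714)
n_1 = (+0.8636, +0.5042)
n_2 = (-0.2966, +0.9550)
n_3 = (-0.9725, +0.2329)
n_4 = (-0.6639, -0.7478)
n_5 = (+0.3032, -0.9529)
  (0,1): δ = 121.60°  ·
  (0,2): δ = 44.62°  ✓
  (0,3): δ = 14.66°  ✓
  (0,4): δ = 76.53°  ·
  (0,5): δ = 135.77°  ·
  (1,2): δ = 103.02°  ·
  (1,3): δ = 43.74°  ✓
  (1,4): δ = 18.13°  ✓
  (1,5): δ = 77.37°  ·
  (2,3): δ = 120.72°  ·
  (2,4): δ = 58.85°  ·
  (2,5): δ = 0.39°  ✓
  (3,4): δ = 118.13°  ·
  (3,5): δ = 58.88°  ·
  (4,5): δ = 120.75°  ·
antipodal pairs: 5

count = 5; pairs: (0,2), (0,3), (1,3), (1,4), (2,5)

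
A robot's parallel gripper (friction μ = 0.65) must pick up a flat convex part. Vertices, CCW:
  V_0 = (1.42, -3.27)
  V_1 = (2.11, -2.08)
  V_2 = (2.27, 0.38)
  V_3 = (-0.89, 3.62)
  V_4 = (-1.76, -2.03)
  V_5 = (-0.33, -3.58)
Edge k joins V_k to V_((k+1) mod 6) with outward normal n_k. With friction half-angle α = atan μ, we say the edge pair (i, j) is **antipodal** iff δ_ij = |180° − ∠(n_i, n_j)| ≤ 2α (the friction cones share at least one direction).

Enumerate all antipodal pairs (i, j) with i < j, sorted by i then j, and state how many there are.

α = atan 0.65 = 33.02°;  2α = 66.05°
n_0 = (+0.8651, -0.5016)
n_1 = (+0.9979, -0.0649)
n_2 = (+0.7159, +0.6982)
n_3 = (-0.9884, +0.1522)
n_4 = (-0.7350, -0.6781)
n_5 = (+0.1744, -0.9847)
  (0,1): δ = 153.61°  ·
  (0,2): δ = 105.61°  ·
  (0,3): δ = 21.35°  ✓
  (0,4): δ = 72.80°  ·
  (0,5): δ = 130.15°  ·
  (1,2): δ = 131.99°  ·
  (1,3): δ = 5.03°  ✓
  (1,4): δ = 46.42°  ✓
  (1,5): δ = 103.77°  ·
  (2,3): δ = 53.04°  ✓
  (2,4): δ = 1.59°  ✓
  (2,5): δ = 55.76°  ✓
  (3,4): δ = 128.55°  ·
  (3,5): δ = 71.20°  ·
  (4,5): δ = 122.65°  ·
antipodal pairs: 6

count = 6; pairs: (0,3), (1,3), (1,4), (2,3), (2,4), (2,5)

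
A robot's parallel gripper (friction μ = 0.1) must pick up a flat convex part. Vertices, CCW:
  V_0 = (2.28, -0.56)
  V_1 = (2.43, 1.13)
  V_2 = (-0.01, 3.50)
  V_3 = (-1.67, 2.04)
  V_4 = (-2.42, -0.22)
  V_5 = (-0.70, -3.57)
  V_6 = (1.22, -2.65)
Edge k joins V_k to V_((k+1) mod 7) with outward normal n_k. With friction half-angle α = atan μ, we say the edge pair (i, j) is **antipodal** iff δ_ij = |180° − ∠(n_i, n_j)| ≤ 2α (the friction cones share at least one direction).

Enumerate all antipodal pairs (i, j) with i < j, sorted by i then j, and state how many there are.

count = 1; pairs: (3,6)

α = atan 0.1 = 5.71°;  2α = 11.42°
n_0 = (+0.9961, -0.0884)
n_1 = (+0.6967, +0.7173)
n_2 = (-0.6604, +0.7509)
n_3 = (-0.9491, +0.3150)
n_4 = (-0.8896, -0.4567)
n_5 = (+0.4321, -0.9018)
n_6 = (+0.8919, -0.4523)
  (0,1): δ = 129.09°  ·
  (0,2): δ = 43.60°  ·
  (0,3): δ = 13.29°  ·
  (0,4): δ = 32.25°  ·
  (0,5): δ = 120.67°  ·
  (0,6): δ = 158.18°  ·
  (1,2): δ = 94.50°  ·
  (1,3): δ = 64.19°  ·
  (1,4): δ = 18.66°  ·
  (1,5): δ = 69.77°  ·
  (1,6): δ = 107.27°  ·
  (2,3): δ = 149.69°  ·
  (2,4): δ = 104.15°  ·
  (2,5): δ = 15.73°  ·
  (2,6): δ = 21.77°  ·
  (3,4): δ = 134.46°  ·
  (3,5): δ = 46.04°  ·
  (3,6): δ = 8.53°  ✓
  (4,5): δ = 91.58°  ·
  (4,6): δ = 54.07°  ·
  (5,6): δ = 142.50°  ·
antipodal pairs: 1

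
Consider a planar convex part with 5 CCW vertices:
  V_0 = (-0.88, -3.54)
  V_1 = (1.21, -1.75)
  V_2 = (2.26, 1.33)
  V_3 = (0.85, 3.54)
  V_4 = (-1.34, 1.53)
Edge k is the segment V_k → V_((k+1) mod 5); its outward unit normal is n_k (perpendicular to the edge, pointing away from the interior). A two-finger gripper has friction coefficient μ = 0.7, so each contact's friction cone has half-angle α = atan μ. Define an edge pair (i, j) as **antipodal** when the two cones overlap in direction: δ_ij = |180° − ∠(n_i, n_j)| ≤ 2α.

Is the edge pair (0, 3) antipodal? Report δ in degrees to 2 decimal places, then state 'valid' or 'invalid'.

α = atan 0.7 = 34.99°;  2α = 69.98°
edge 0: e_0 = (+2.09, +1.79);  n_0 = (+0.6505, -0.7595)
edge 3: e_3 = (-2.19, -2.01);  n_3 = (-0.6762, +0.7367)
∠(n_0, n_3) = 178.03°
δ = |180° − 178.03°| = 1.97°
1.97° ≤ 2α = 69.98°  →  valid

δ = 1.97°, valid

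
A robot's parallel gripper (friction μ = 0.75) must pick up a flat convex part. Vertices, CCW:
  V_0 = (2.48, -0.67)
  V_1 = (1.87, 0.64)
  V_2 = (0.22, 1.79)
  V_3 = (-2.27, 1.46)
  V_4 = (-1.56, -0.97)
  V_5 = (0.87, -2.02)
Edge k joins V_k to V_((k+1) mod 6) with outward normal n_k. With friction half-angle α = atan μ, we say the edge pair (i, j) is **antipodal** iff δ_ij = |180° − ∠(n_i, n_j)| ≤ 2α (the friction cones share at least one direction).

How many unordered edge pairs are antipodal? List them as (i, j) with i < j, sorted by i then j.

count = 7; pairs: (0,3), (0,4), (1,3), (1,4), (2,4), (2,5), (3,5)

α = atan 0.75 = 36.87°;  2α = 73.74°
n_0 = (+0.9065, +0.4221)
n_1 = (+0.5718, +0.8204)
n_2 = (-0.1314, +0.9913)
n_3 = (-0.9599, -0.2805)
n_4 = (-0.3967, -0.9180)
n_5 = (+0.6425, -0.7663)
  (0,1): δ = 149.84°  ·
  (0,2): δ = 107.42°  ·
  (0,3): δ = 8.68°  ✓
  (0,4): δ = 41.66°  ✓
  (0,5): δ = 105.01°  ·
  (1,2): δ = 137.58°  ·
  (1,3): δ = 38.84°  ✓
  (1,4): δ = 11.51°  ✓
  (1,5): δ = 74.86°  ·
  (2,3): δ = 81.26°  ·
  (2,4): δ = 30.92°  ✓
  (2,5): δ = 32.43°  ✓
  (3,4): δ = 129.66°  ·
  (3,5): δ = 66.31°  ✓
  (4,5): δ = 116.65°  ·
antipodal pairs: 7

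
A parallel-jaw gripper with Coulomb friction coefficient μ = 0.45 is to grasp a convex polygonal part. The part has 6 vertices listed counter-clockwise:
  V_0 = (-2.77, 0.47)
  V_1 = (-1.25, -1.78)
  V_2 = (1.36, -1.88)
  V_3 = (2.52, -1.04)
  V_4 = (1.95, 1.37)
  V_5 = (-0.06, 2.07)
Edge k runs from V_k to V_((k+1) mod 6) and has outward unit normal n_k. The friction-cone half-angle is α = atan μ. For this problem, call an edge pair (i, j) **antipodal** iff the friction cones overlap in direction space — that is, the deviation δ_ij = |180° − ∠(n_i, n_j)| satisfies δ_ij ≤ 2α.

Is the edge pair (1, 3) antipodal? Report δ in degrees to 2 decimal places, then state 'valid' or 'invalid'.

α = atan 0.45 = 24.23°;  2α = 48.46°
edge 1: e_1 = (+2.61, -0.10);  n_1 = (-0.0383, -0.9993)
edge 3: e_3 = (-0.57, +2.41);  n_3 = (+0.9732, +0.2302)
∠(n_1, n_3) = 105.50°
δ = |180° − 105.50°| = 74.50°
74.50° > 2α = 48.46°  →  invalid

δ = 74.50°, invalid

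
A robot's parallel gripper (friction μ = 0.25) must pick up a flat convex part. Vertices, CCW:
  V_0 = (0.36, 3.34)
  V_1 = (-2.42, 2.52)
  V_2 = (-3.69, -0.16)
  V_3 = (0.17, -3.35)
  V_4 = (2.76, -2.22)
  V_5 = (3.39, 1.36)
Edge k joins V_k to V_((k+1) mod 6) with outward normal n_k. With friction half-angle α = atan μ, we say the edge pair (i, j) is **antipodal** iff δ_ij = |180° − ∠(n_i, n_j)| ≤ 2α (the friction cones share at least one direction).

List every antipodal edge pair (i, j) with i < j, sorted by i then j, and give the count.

count = 3; pairs: (0,3), (1,4), (2,5)

α = atan 0.25 = 14.04°;  2α = 28.07°
n_0 = (-0.2829, +0.9591)
n_1 = (-0.9037, +0.4282)
n_2 = (-0.6370, -0.7708)
n_3 = (+0.3999, -0.9166)
n_4 = (+0.9849, -0.1733)
n_5 = (+0.5470, +0.8371)
  (0,1): δ = 131.79°  ·
  (0,2): δ = 56.01°  ·
  (0,3): δ = 7.14°  ✓
  (0,4): δ = 63.59°  ·
  (0,5): δ = 130.40°  ·
  (1,2): δ = 104.22°  ·
  (1,3): δ = 41.07°  ·
  (1,4): δ = 15.37°  ✓
  (1,5): δ = 82.19°  ·
  (2,3): δ = 116.86°  ·
  (2,4): δ = 60.41°  ·
  (2,5): δ = 6.41°  ✓
  (3,4): δ = 123.55°  ·
  (3,5): δ = 56.73°  ·
  (4,5): δ = 113.18°  ·
antipodal pairs: 3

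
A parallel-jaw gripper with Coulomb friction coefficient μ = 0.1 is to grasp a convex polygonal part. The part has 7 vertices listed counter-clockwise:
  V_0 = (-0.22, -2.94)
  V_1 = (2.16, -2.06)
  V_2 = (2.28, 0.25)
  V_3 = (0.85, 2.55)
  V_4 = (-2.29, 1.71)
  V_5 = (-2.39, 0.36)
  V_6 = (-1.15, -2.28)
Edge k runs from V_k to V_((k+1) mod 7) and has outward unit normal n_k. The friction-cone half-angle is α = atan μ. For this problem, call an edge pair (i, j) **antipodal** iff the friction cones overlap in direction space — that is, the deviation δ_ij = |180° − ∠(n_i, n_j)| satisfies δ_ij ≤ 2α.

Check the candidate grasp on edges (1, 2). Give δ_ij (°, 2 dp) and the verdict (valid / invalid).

α = atan 0.1 = 5.71°;  2α = 11.42°
edge 1: e_1 = (+0.12, +2.31);  n_1 = (+0.9987, -0.0519)
edge 2: e_2 = (-1.43, +2.30);  n_2 = (+0.8492, +0.5280)
∠(n_1, n_2) = 34.84°
δ = |180° − 34.84°| = 145.16°
145.16° > 2α = 11.42°  →  invalid

δ = 145.16°, invalid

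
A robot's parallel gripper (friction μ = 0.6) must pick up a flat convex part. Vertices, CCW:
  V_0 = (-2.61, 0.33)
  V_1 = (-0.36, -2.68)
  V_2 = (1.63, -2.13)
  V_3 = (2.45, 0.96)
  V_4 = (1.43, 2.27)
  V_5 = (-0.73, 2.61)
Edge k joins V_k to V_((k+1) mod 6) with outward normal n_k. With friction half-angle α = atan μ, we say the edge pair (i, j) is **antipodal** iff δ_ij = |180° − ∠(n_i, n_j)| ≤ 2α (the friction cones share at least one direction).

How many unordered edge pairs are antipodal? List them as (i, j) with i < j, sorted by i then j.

α = atan 0.6 = 30.96°;  2α = 61.93°
n_0 = (-0.8010, -0.5987)
n_1 = (+0.2664, -0.9639)
n_2 = (+0.9665, -0.2565)
n_3 = (+0.7890, +0.6144)
n_4 = (+0.1555, +0.9878)
n_5 = (-0.7715, +0.6362)
  (0,1): δ = 111.33°  ·
  (0,2): δ = 51.64°  ✓
  (0,3): δ = 1.13°  ✓
  (0,4): δ = 44.28°  ✓
  (0,5): δ = 103.71°  ·
  (1,2): δ = 120.31°  ·
  (1,3): δ = 67.54°  ·
  (1,4): δ = 24.40°  ✓
  (1,5): δ = 35.04°  ✓
  (2,3): δ = 127.23°  ·
  (2,4): δ = 84.08°  ·
  (2,5): δ = 24.65°  ✓
  (3,4): δ = 136.85°  ·
  (3,5): δ = 77.41°  ·
  (4,5): δ = 120.56°  ·
antipodal pairs: 6

count = 6; pairs: (0,2), (0,3), (0,4), (1,4), (1,5), (2,5)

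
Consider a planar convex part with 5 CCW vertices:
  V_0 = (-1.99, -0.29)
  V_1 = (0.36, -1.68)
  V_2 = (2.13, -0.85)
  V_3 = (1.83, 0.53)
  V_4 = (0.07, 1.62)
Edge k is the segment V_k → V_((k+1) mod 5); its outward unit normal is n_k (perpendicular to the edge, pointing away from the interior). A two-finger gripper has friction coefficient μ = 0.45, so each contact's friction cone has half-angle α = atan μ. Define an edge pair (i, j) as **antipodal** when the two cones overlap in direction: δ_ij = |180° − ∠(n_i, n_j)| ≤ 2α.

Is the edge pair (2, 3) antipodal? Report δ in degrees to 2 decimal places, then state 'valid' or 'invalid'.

δ = 134.04°, invalid

α = atan 0.45 = 24.23°;  2α = 48.46°
edge 2: e_2 = (-0.30, +1.38);  n_2 = (+0.9772, +0.2124)
edge 3: e_3 = (-1.76, +1.09);  n_3 = (+0.5265, +0.8502)
∠(n_2, n_3) = 45.96°
δ = |180° − 45.96°| = 134.04°
134.04° > 2α = 48.46°  →  invalid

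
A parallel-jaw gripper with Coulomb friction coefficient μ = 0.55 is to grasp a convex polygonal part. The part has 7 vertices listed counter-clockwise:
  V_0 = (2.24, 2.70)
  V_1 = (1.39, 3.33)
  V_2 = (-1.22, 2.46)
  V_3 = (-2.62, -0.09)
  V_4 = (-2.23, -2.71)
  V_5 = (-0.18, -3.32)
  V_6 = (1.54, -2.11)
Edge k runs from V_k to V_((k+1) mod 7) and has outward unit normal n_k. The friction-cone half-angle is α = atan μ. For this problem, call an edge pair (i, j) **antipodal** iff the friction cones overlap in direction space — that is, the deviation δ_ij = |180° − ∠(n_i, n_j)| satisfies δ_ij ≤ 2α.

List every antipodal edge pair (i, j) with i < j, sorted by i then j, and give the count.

count = 7; pairs: (0,3), (0,4), (1,4), (1,5), (2,5), (2,6), (3,6)

α = atan 0.55 = 28.81°;  2α = 57.62°
n_0 = (+0.5955, +0.8034)
n_1 = (-0.3162, +0.9487)
n_2 = (-0.8766, +0.4813)
n_3 = (-0.9891, -0.1472)
n_4 = (-0.2852, -0.9585)
n_5 = (+0.5754, -0.8179)
n_6 = (+0.9896, -0.1440)
  (0,1): δ = 125.02°  ·
  (0,2): δ = 82.22°  ·
  (0,3): δ = 44.99°  ✓
  (0,4): δ = 19.97°  ✓
  (0,5): δ = 71.67°  ·
  (0,6): δ = 118.26°  ·
  (1,2): δ = 137.20°  ·
  (1,3): δ = 99.97°  ·
  (1,4): δ = 35.01°  ✓
  (1,5): δ = 16.69°  ✓
  (1,6): δ = 63.28°  ·
  (2,3): δ = 142.77°  ·
  (2,4): δ = 77.80°  ·
  (2,5): δ = 26.11°  ✓
  (2,6): δ = 20.49°  ✓
  (3,4): δ = 115.04°  ·
  (3,5): δ = 63.34°  ·
  (3,6): δ = 16.75°  ✓
  (4,5): δ = 128.30°  ·
  (4,6): δ = 81.71°  ·
  (5,6): δ = 133.41°  ·
antipodal pairs: 7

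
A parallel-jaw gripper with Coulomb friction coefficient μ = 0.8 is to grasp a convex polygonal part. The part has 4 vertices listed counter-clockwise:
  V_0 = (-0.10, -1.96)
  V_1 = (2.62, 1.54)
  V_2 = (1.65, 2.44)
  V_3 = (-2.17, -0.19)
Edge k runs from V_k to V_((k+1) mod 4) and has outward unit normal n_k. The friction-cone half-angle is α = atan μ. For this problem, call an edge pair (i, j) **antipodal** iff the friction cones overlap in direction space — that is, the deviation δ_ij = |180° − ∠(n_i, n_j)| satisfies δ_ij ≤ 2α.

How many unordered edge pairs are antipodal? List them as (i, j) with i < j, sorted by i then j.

α = atan 0.8 = 38.66°;  2α = 77.32°
n_0 = (+0.7896, -0.6136)
n_1 = (+0.6802, +0.7331)
n_2 = (-0.5671, +0.8237)
n_3 = (-0.6499, -0.7600)
  (0,1): δ = 95.00°  ·
  (0,2): δ = 17.60°  ✓
  (0,3): δ = 87.32°  ·
  (1,2): δ = 102.60°  ·
  (1,3): δ = 2.32°  ✓
  (2,3): δ = 75.08°  ✓
antipodal pairs: 3

count = 3; pairs: (0,2), (1,3), (2,3)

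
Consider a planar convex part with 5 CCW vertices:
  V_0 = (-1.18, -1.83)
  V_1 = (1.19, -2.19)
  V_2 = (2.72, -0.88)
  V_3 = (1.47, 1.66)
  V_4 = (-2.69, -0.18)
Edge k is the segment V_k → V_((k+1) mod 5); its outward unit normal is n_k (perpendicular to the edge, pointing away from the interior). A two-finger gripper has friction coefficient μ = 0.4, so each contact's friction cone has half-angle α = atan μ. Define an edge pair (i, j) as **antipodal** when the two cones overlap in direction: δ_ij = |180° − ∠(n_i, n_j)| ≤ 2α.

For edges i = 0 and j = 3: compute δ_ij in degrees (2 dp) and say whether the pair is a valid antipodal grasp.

α = atan 0.4 = 21.80°;  2α = 43.60°
edge 0: e_0 = (+2.37, -0.36);  n_0 = (-0.1502, -0.9887)
edge 3: e_3 = (-4.16, -1.84);  n_3 = (-0.4045, +0.9145)
∠(n_0, n_3) = 147.50°
δ = |180° − 147.50°| = 32.50°
32.50° ≤ 2α = 43.60°  →  valid

δ = 32.50°, valid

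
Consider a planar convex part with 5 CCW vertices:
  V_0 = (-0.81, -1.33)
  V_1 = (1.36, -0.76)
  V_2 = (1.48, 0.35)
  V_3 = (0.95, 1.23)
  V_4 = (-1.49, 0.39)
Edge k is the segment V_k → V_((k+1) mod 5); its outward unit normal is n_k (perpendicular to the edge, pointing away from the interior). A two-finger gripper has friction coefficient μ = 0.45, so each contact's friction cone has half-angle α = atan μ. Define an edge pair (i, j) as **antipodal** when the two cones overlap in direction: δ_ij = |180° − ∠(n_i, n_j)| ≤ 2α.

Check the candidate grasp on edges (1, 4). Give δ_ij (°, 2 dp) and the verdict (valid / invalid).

δ = 27.74°, valid

α = atan 0.45 = 24.23°;  2α = 48.46°
edge 1: e_1 = (+0.12, +1.11);  n_1 = (+0.9942, -0.1075)
edge 4: e_4 = (+0.68, -1.72);  n_4 = (-0.9300, -0.3677)
∠(n_1, n_4) = 152.26°
δ = |180° − 152.26°| = 27.74°
27.74° ≤ 2α = 48.46°  →  valid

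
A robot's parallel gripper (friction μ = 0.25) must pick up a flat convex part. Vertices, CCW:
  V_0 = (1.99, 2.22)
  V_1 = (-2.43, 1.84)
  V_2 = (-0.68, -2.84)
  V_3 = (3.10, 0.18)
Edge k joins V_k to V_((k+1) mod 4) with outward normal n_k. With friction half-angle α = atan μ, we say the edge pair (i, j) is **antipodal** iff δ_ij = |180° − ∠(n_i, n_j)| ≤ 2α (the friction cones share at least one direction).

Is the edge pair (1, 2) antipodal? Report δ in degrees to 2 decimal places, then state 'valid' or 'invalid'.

α = atan 0.25 = 14.04°;  2α = 28.07°
edge 1: e_1 = (+1.75, -4.68);  n_1 = (-0.9367, -0.3502)
edge 2: e_2 = (+3.78, +3.02);  n_2 = (+0.6242, -0.7813)
∠(n_1, n_2) = 108.12°
δ = |180° − 108.12°| = 71.88°
71.88° > 2α = 28.07°  →  invalid

δ = 71.88°, invalid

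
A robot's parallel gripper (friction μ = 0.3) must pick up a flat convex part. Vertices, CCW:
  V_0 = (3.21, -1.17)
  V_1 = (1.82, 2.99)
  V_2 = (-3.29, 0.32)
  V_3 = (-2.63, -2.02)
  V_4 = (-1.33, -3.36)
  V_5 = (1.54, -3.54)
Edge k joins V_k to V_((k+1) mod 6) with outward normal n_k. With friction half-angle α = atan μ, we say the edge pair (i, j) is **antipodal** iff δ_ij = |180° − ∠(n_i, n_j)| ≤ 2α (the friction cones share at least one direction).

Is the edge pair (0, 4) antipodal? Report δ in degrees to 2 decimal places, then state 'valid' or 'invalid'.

α = atan 0.3 = 16.70°;  2α = 33.40°
edge 0: e_0 = (-1.39, +4.16);  n_0 = (+0.9485, +0.3169)
edge 4: e_4 = (+2.87, -0.18);  n_4 = (-0.0626, -0.9980)
∠(n_0, n_4) = 112.07°
δ = |180° − 112.07°| = 67.93°
67.93° > 2α = 33.40°  →  invalid

δ = 67.93°, invalid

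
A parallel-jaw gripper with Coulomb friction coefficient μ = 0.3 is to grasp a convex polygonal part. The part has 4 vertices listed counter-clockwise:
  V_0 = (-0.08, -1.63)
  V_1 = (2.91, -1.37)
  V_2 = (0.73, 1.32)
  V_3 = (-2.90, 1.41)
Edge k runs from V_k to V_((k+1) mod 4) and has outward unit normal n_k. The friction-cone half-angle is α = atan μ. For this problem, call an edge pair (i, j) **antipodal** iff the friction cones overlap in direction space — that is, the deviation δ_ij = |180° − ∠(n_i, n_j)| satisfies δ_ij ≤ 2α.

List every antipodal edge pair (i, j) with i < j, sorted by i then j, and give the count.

α = atan 0.3 = 16.70°;  2α = 33.40°
n_0 = (+0.0866, -0.9962)
n_1 = (+0.7769, +0.6296)
n_2 = (+0.0248, +0.9997)
n_3 = (-0.7331, -0.6801)
  (0,1): δ = 55.95°  ·
  (0,2): δ = 6.39°  ✓
  (0,3): δ = 127.88°  ·
  (1,2): δ = 130.44°  ·
  (1,3): δ = 3.83°  ✓
  (2,3): δ = 45.73°  ·
antipodal pairs: 2

count = 2; pairs: (0,2), (1,3)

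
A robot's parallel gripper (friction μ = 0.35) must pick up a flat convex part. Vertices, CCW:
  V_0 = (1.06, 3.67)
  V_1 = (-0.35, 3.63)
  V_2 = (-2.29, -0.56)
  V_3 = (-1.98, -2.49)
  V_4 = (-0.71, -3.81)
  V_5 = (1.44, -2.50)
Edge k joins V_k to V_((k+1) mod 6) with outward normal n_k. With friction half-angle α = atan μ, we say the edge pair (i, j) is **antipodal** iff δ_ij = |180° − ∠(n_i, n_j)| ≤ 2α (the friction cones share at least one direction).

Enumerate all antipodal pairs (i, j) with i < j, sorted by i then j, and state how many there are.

count = 4; pairs: (0,4), (1,4), (1,5), (2,5)

α = atan 0.35 = 19.29°;  2α = 38.58°
n_0 = (-0.0284, +0.9996)
n_1 = (-0.9075, +0.4202)
n_2 = (-0.9873, -0.1586)
n_3 = (-0.7206, -0.6933)
n_4 = (+0.5203, -0.8540)
n_5 = (+0.9981, +0.0615)
  (0,1): δ = 116.47°  ·
  (0,2): δ = 82.50°  ·
  (0,3): δ = 47.73°  ·
  (0,4): δ = 29.73°  ✓
  (0,5): δ = 91.90°  ·
  (1,2): δ = 146.03°  ·
  (1,3): δ = 111.26°  ·
  (1,4): δ = 33.80°  ✓
  (1,5): δ = 28.37°  ✓
  (2,3): δ = 145.23°  ·
  (2,4): δ = 67.77°  ·
  (2,5): δ = 5.60°  ✓
  (3,4): δ = 102.54°  ·
  (3,5): δ = 40.37°  ·
  (4,5): δ = 117.83°  ·
antipodal pairs: 4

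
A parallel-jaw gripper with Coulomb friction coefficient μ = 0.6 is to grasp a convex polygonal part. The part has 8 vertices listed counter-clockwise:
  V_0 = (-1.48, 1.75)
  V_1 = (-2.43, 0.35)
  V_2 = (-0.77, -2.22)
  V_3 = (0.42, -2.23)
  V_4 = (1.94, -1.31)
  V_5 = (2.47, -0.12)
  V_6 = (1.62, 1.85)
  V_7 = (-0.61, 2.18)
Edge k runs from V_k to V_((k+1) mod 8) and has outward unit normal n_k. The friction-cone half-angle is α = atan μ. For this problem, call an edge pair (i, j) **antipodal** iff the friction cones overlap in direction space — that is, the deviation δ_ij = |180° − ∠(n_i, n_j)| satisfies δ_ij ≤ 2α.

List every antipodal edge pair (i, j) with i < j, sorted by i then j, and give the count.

count = 12; pairs: (0,2), (0,3), (0,4), (0,5), (1,4), (1,5), (1,6), (2,6), (2,7), (3,6), (3,7), (4,7)

α = atan 0.6 = 30.96°;  2α = 61.93°
n_0 = (-0.8275, +0.5615)
n_1 = (-0.8400, -0.5426)
n_2 = (-0.0084, -1.0000)
n_3 = (+0.5178, -0.8555)
n_4 = (+0.9135, -0.4069)
n_5 = (+0.9182, +0.3962)
n_6 = (+0.1464, +0.9892)
n_7 = (-0.4431, +0.8965)
  (0,1): δ = 112.98°  ·
  (0,2): δ = 56.32°  ✓
  (0,3): δ = 24.66°  ✓
  (0,4): δ = 10.15°  ✓
  (0,5): δ = 57.50°  ✓
  (0,6): δ = 115.74°  ·
  (0,7): δ = 150.46°  ·
  (1,2): δ = 123.34°  ·
  (1,3): δ = 91.67°  ·
  (1,4): δ = 56.87°  ✓
  (1,5): δ = 9.52°  ✓
  (1,6): δ = 48.72°  ✓
  (1,7): δ = 83.44°  ·
  (2,3): δ = 148.33°  ·
  (2,4): δ = 113.53°  ·
  (2,5): δ = 66.18°  ·
  (2,6): δ = 7.94°  ✓
  (2,7): δ = 26.78°  ✓
  (3,4): δ = 145.19°  ·
  (3,5): δ = 97.85°  ·
  (3,6): δ = 39.60°  ✓
  (3,7): δ = 4.88°  ✓
  (4,5): δ = 132.65°  ·
  (4,6): δ = 74.41°  ·
  (4,7): δ = 39.69°  ✓
  (5,6): δ = 121.76°  ·
  (5,7): δ = 87.04°  ·
  (6,7): δ = 145.28°  ·
antipodal pairs: 12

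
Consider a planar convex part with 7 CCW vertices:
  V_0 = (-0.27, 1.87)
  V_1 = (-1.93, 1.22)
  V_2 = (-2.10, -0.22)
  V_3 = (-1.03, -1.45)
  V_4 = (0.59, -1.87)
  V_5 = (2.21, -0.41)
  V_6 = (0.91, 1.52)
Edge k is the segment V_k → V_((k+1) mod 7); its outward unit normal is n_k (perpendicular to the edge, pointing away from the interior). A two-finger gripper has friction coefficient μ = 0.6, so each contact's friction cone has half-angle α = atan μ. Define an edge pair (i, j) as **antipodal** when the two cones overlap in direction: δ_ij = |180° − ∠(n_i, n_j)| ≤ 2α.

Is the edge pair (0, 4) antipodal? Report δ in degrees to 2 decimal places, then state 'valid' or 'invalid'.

δ = 20.64°, valid

α = atan 0.6 = 30.96°;  2α = 61.93°
edge 0: e_0 = (-1.66, -0.65);  n_0 = (-0.3646, +0.9312)
edge 4: e_4 = (+1.62, +1.46);  n_4 = (+0.6695, -0.7428)
∠(n_0, n_4) = 159.36°
δ = |180° − 159.36°| = 20.64°
20.64° ≤ 2α = 61.93°  →  valid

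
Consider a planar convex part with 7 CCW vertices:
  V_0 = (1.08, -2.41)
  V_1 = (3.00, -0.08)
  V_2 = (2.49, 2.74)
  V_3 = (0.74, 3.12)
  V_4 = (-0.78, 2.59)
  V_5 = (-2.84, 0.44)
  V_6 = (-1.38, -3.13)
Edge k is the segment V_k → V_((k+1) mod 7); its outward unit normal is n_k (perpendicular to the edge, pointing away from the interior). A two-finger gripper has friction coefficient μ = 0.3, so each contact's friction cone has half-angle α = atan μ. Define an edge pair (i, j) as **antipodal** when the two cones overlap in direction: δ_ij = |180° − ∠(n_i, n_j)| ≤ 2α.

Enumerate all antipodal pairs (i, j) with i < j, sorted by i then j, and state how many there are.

α = atan 0.3 = 16.70°;  2α = 33.40°
n_0 = (+0.7717, -0.6359)
n_1 = (+0.9840, +0.1780)
n_2 = (+0.2122, +0.9772)
n_3 = (-0.3292, +0.9442)
n_4 = (-0.7221, +0.6918)
n_5 = (-0.9256, -0.3785)
n_6 = (+0.2809, -0.9597)
  (0,1): δ = 130.26°  ·
  (0,2): δ = 62.76°  ·
  (0,3): δ = 31.29°  ✓
  (0,4): δ = 4.29°  ✓
  (0,5): δ = 61.73°  ·
  (0,6): δ = 145.80°  ·
  (1,2): δ = 112.50°  ·
  (1,3): δ = 81.03°  ·
  (1,4): δ = 54.03°  ·
  (1,5): δ = 11.99°  ✓
  (1,6): δ = 96.06°  ·
  (2,3): δ = 148.53°  ·
  (2,4): δ = 121.52°  ·
  (2,5): δ = 55.51°  ·
  (2,6): δ = 28.57°  ✓
  (3,4): δ = 153.00°  ·
  (3,5): δ = 86.98°  ·
  (3,6): δ = 2.91°  ✓
  (4,5): δ = 113.98°  ·
  (4,6): δ = 29.91°  ✓
  (5,6): δ = 95.93°  ·
antipodal pairs: 6

count = 6; pairs: (0,3), (0,4), (1,5), (2,6), (3,6), (4,6)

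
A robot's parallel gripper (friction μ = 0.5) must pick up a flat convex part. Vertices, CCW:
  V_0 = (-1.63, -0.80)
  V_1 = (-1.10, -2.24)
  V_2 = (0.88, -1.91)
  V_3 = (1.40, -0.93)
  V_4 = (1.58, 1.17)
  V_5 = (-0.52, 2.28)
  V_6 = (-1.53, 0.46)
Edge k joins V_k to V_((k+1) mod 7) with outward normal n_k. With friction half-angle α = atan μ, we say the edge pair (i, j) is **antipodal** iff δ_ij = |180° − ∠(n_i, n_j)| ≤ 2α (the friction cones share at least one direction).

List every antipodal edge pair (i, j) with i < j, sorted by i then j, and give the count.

count = 9; pairs: (0,2), (0,3), (0,4), (1,4), (1,5), (2,5), (2,6), (3,5), (3,6)

α = atan 0.5 = 26.57°;  2α = 53.13°
n_0 = (-0.9385, -0.3454)
n_1 = (+0.1644, -0.9864)
n_2 = (+0.8833, -0.4687)
n_3 = (+0.9963, -0.0854)
n_4 = (+0.4673, +0.8841)
n_5 = (-0.8744, +0.4852)
n_6 = (-0.9969, +0.0791)
  (0,1): δ = 100.74°  ·
  (0,2): δ = 48.16°  ✓
  (0,3): δ = 25.11°  ✓
  (0,4): δ = 41.93°  ✓
  (0,5): δ = 130.77°  ·
  (0,6): δ = 155.26°  ·
  (1,2): δ = 127.41°  ·
  (1,3): δ = 104.36°  ·
  (1,4): δ = 37.32°  ✓
  (1,5): δ = 51.51°  ✓
  (1,6): δ = 76.00°  ·
  (2,3): δ = 156.95°  ·
  (2,4): δ = 89.91°  ·
  (2,5): δ = 1.08°  ✓
  (2,6): δ = 23.41°  ✓
  (3,4): δ = 112.96°  ·
  (3,5): δ = 24.13°  ✓
  (3,6): δ = 0.36°  ✓
  (4,5): δ = 91.17°  ·
  (4,6): δ = 66.68°  ·
  (5,6): δ = 155.51°  ·
antipodal pairs: 9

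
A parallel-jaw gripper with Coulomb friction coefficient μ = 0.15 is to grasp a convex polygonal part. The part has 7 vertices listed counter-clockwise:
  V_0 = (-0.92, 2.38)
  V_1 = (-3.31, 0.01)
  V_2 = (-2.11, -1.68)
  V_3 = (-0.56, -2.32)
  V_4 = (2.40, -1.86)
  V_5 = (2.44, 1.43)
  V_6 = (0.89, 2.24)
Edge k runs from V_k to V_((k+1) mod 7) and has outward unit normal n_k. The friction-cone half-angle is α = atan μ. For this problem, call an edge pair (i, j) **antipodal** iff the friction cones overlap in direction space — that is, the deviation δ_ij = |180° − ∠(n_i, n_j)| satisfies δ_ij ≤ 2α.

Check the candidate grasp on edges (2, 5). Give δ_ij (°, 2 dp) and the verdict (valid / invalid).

δ = 5.15°, valid

α = atan 0.15 = 8.53°;  2α = 17.06°
edge 2: e_2 = (+1.55, -0.64);  n_2 = (-0.3816, -0.9243)
edge 5: e_5 = (-1.55, +0.81);  n_5 = (+0.4632, +0.8863)
∠(n_2, n_5) = 174.85°
δ = |180° − 174.85°| = 5.15°
5.15° ≤ 2α = 17.06°  →  valid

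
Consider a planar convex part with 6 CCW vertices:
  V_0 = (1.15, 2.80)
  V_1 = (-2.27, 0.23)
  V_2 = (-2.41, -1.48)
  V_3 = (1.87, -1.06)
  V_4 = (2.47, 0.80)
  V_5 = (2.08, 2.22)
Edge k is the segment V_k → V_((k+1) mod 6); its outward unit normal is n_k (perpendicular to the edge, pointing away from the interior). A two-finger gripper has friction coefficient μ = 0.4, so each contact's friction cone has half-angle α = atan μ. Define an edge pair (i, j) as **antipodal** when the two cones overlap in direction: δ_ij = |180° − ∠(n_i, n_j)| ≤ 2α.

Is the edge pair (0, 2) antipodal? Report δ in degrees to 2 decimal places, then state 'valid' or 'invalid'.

δ = 31.32°, valid

α = atan 0.4 = 21.80°;  2α = 43.60°
edge 0: e_0 = (-3.42, -2.57);  n_0 = (-0.6007, +0.7994)
edge 2: e_2 = (+4.28, +0.42);  n_2 = (+0.0977, -0.9952)
∠(n_0, n_2) = 148.68°
δ = |180° − 148.68°| = 31.32°
31.32° ≤ 2α = 43.60°  →  valid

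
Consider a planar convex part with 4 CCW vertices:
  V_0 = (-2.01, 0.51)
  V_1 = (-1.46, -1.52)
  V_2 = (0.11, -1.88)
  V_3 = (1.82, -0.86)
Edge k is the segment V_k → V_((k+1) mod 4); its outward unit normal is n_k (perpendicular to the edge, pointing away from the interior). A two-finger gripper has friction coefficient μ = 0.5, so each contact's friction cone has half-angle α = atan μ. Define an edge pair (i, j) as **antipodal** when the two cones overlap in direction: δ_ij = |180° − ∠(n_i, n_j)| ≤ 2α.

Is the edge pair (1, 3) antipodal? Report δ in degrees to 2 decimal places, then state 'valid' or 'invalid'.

δ = 6.77°, valid

α = atan 0.5 = 26.57°;  2α = 53.13°
edge 1: e_1 = (+1.57, -0.36);  n_1 = (-0.2235, -0.9747)
edge 3: e_3 = (-3.83, +1.37);  n_3 = (+0.3368, +0.9416)
∠(n_1, n_3) = 173.23°
δ = |180° − 173.23°| = 6.77°
6.77° ≤ 2α = 53.13°  →  valid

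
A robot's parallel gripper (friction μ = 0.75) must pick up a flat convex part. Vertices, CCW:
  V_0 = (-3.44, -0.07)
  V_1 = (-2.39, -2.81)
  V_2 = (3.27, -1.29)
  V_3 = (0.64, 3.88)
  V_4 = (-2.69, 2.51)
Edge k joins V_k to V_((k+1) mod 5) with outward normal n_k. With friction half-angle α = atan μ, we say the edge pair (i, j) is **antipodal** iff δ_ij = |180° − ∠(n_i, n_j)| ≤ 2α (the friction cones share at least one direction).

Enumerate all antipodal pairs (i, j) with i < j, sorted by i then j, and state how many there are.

count = 4; pairs: (0,2), (1,3), (1,4), (2,4)

α = atan 0.75 = 36.87°;  2α = 73.74°
n_0 = (-0.9338, -0.3578)
n_1 = (+0.2594, -0.9658)
n_2 = (+0.8913, +0.4534)
n_3 = (-0.3805, +0.9248)
n_4 = (-0.9602, +0.2791)
  (0,1): δ = 95.94°  ·
  (0,2): δ = 6.00°  ✓
  (0,3): δ = 91.40°  ·
  (0,4): δ = 142.82°  ·
  (1,2): δ = 78.07°  ·
  (1,3): δ = 7.33°  ✓
  (1,4): δ = 58.76°  ✓
  (2,3): δ = 94.60°  ·
  (2,4): δ = 43.17°  ✓
  (3,4): δ = 128.57°  ·
antipodal pairs: 4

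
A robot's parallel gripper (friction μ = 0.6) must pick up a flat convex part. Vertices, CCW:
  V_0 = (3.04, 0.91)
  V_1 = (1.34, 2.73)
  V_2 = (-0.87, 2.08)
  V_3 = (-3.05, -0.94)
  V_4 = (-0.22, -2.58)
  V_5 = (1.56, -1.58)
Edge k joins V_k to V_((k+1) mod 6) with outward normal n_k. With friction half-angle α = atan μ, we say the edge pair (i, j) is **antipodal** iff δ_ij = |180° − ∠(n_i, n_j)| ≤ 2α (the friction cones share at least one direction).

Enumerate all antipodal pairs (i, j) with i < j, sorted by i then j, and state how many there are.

α = atan 0.6 = 30.96°;  2α = 61.93°
n_0 = (+0.7308, +0.6826)
n_1 = (-0.2822, +0.9594)
n_2 = (-0.8108, +0.5853)
n_3 = (-0.5014, -0.8652)
n_4 = (+0.4898, -0.8718)
n_5 = (+0.8596, -0.5109)
  (0,1): δ = 116.66°  ·
  (0,2): δ = 78.87°  ·
  (0,3): δ = 16.86°  ✓
  (0,4): δ = 76.28°  ·
  (0,5): δ = 106.23°  ·
  (1,2): δ = 142.21°  ·
  (1,3): δ = 46.48°  ✓
  (1,4): δ = 12.94°  ✓
  (1,5): δ = 42.88°  ✓
  (2,3): δ = 84.27°  ·
  (2,4): δ = 24.85°  ✓
  (2,5): δ = 5.10°  ✓
  (3,4): δ = 120.58°  ·
  (3,5): δ = 90.63°  ·
  (4,5): δ = 150.05°  ·
antipodal pairs: 6

count = 6; pairs: (0,3), (1,3), (1,4), (1,5), (2,4), (2,5)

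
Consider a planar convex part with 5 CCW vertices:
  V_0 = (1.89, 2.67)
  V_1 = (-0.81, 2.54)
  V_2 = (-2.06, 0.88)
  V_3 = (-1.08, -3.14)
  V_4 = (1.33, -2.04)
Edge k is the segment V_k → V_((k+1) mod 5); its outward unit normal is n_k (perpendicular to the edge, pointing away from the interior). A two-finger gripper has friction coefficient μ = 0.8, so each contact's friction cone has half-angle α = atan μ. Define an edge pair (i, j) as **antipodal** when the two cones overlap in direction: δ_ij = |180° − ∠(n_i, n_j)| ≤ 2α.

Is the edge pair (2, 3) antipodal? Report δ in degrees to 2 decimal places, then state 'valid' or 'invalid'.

α = atan 0.8 = 38.66°;  2α = 77.32°
edge 2: e_2 = (+0.98, -4.02);  n_2 = (-0.9715, -0.2368)
edge 3: e_3 = (+2.41, +1.10);  n_3 = (+0.4152, -0.9097)
∠(n_2, n_3) = 100.83°
δ = |180° − 100.83°| = 79.17°
79.17° > 2α = 77.32°  →  invalid

δ = 79.17°, invalid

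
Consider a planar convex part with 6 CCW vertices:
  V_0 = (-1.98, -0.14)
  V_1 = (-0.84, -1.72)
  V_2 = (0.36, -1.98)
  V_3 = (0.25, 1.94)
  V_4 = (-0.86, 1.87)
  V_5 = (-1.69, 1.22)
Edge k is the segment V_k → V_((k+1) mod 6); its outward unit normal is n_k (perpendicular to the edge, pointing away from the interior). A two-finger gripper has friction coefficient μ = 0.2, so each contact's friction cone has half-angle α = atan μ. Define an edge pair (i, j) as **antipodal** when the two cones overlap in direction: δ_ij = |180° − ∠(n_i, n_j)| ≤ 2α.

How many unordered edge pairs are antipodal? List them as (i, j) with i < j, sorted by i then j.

count = 2; pairs: (1,3), (2,5)

α = atan 0.2 = 11.31°;  2α = 22.62°
n_0 = (-0.8109, -0.5851)
n_1 = (-0.2118, -0.9773)
n_2 = (+0.9996, +0.0281)
n_3 = (-0.0629, +0.9980)
n_4 = (-0.6166, +0.7873)
n_5 = (-0.9780, +0.2085)
  (0,1): δ = 138.04°  ·
  (0,2): δ = 34.20°  ·
  (0,3): δ = 57.80°  ·
  (0,4): δ = 92.25°  ·
  (0,5): δ = 132.15°  ·
  (1,2): δ = 76.17°  ·
  (1,3): δ = 15.83°  ✓
  (1,4): δ = 50.29°  ·
  (1,5): δ = 90.19°  ·
  (2,3): δ = 88.00°  ·
  (2,4): δ = 53.54°  ·
  (2,5): δ = 13.64°  ✓
  (3,4): δ = 145.54°  ·
  (3,5): δ = 105.65°  ·
  (4,5): δ = 140.10°  ·
antipodal pairs: 2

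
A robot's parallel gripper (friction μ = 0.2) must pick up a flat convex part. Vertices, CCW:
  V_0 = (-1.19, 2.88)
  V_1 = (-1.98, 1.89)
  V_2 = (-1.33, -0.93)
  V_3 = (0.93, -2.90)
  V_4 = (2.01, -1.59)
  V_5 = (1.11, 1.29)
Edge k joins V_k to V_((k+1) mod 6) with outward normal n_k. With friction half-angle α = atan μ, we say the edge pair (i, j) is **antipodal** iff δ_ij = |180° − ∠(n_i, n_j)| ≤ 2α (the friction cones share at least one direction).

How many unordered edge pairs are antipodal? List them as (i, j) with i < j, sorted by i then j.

count = 3; pairs: (0,3), (1,4), (2,5)

α = atan 0.2 = 11.31°;  2α = 22.62°
n_0 = (-0.7816, +0.6237)
n_1 = (-0.9744, -0.2246)
n_2 = (-0.6571, -0.7538)
n_3 = (+0.7716, -0.6361)
n_4 = (+0.9545, +0.2983)
n_5 = (+0.5687, +0.8226)
  (0,1): δ = 128.43°  ·
  (0,2): δ = 92.49°  ·
  (0,3): δ = 0.91°  ✓
  (0,4): δ = 55.94°  ·
  (0,5): δ = 93.93°  ·
  (1,2): δ = 144.06°  ·
  (1,3): δ = 52.48°  ·
  (1,4): δ = 4.37°  ✓
  (1,5): δ = 42.36°  ·
  (2,3): δ = 88.43°  ·
  (2,4): δ = 31.57°  ·
  (2,5): δ = 6.42°  ✓
  (3,4): δ = 123.14°  ·
  (3,5): δ = 85.15°  ·
  (4,5): δ = 142.01°  ·
antipodal pairs: 3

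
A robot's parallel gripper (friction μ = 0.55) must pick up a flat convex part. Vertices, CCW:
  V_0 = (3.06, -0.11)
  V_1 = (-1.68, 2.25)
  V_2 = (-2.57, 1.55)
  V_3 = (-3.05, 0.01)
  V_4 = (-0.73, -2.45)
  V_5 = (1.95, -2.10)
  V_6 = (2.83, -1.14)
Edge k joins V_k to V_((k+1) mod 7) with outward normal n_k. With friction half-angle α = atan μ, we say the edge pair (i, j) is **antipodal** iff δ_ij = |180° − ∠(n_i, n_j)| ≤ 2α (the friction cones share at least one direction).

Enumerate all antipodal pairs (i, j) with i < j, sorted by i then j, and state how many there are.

count = 8; pairs: (0,3), (0,4), (1,4), (1,5), (1,6), (2,5), (2,6), (3,6)

α = atan 0.55 = 28.81°;  2α = 57.62°
n_0 = (+0.4457, +0.8952)
n_1 = (-0.6182, +0.7860)
n_2 = (-0.9547, +0.2976)
n_3 = (-0.7275, -0.6861)
n_4 = (+0.1295, -0.9916)
n_5 = (+0.7372, -0.6757)
n_6 = (+0.9760, -0.2179)
  (0,1): δ = 115.35°  ·
  (0,2): δ = 80.84°  ·
  (0,3): δ = 20.21°  ✓
  (0,4): δ = 33.91°  ✓
  (0,5): δ = 73.96°  ·
  (0,6): δ = 103.88°  ·
  (1,2): δ = 145.50°  ·
  (1,3): δ = 84.86°  ·
  (1,4): δ = 30.75°  ✓
  (1,5): δ = 9.30°  ✓
  (1,6): δ = 39.23°  ✓
  (2,3): δ = 119.37°  ·
  (2,4): δ = 65.25°  ·
  (2,5): δ = 25.20°  ✓
  (2,6): δ = 4.72°  ✓
  (3,4): δ = 125.88°  ·
  (3,5): δ = 85.83°  ·
  (3,6): δ = 55.91°  ✓
  (4,5): δ = 139.95°  ·
  (4,6): δ = 110.03°  ·
  (5,6): δ = 150.08°  ·
antipodal pairs: 8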